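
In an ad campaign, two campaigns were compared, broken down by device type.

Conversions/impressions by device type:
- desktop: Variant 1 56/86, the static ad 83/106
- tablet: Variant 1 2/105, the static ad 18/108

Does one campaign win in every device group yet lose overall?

Desktop: Variant 1 56/86 = 65.1%, the static ad 83/106 = 78.3% → the static ad
Tablet: Variant 1 2/105 = 1.9%, the static ad 18/108 = 16.7% → the static ad
Overall: Variant 1 58/191 = 30.4%, the static ad 101/214 = 47.2% → the static ad
The static ad wins overall and in every device group — no reversal.

No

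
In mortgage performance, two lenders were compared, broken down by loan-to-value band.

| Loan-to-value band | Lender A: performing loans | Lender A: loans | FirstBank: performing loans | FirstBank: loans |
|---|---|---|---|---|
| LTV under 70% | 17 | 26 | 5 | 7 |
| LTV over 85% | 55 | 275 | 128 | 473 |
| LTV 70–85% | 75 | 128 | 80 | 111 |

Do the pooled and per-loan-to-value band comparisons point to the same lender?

LTV under 70%: Lender A 17/26 = 65.4%, FirstBank 5/7 = 71.4% → FirstBank
LTV over 85%: Lender A 55/275 = 20.0%, FirstBank 128/473 = 27.1% → FirstBank
LTV 70–85%: Lender A 75/128 = 58.6%, FirstBank 80/111 = 72.1% → FirstBank
Overall: Lender A 147/429 = 34.3%, FirstBank 213/591 = 36.0% → FirstBank
FirstBank wins overall and in every loan-to-value group — no reversal.

Yes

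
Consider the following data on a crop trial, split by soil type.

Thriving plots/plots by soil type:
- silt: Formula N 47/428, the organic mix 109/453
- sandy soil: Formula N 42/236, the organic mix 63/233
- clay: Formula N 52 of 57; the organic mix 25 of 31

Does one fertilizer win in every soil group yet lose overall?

Silt: Formula N 47/428 = 11.0%, the organic mix 109/453 = 24.1% → the organic mix
Sandy soil: Formula N 42/236 = 17.8%, the organic mix 63/233 = 27.0% → the organic mix
Clay: Formula N 52/57 = 91.2%, the organic mix 25/31 = 80.6% → Formula N
Overall: Formula N 141/721 = 19.6%, the organic mix 197/717 = 27.5% → the organic mix
Neither sweeps: Formula N wins 1 of 3 groups, the organic mix wins 2. The organic mix wins overall but not every group — no Simpson reversal.

No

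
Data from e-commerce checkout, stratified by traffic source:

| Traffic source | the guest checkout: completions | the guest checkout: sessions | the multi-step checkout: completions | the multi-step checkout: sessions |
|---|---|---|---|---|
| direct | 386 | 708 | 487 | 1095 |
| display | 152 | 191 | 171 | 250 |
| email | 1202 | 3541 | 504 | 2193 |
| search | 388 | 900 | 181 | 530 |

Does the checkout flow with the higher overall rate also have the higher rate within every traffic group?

Direct: the guest checkout 386/708 = 54.5%, the multi-step checkout 487/1095 = 44.5% → the guest checkout
Display: the guest checkout 152/191 = 79.6%, the multi-step checkout 171/250 = 68.4% → the guest checkout
Email: the guest checkout 1202/3541 = 33.9%, the multi-step checkout 504/2193 = 23.0% → the guest checkout
Search: the guest checkout 388/900 = 43.1%, the multi-step checkout 181/530 = 34.2% → the guest checkout
Overall: the guest checkout 2128/5340 = 39.9%, the multi-step checkout 1343/4068 = 33.0% → the guest checkout
The guest checkout wins overall and in every traffic group — no reversal.

Yes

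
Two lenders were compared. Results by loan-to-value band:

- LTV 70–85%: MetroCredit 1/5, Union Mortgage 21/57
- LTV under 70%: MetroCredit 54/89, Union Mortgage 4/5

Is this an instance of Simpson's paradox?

LTV 70–85%: MetroCredit 1/5 = 20.0%, Union Mortgage 21/57 = 36.8% → Union Mortgage
LTV under 70%: MetroCredit 54/89 = 60.7%, Union Mortgage 4/5 = 80.0% → Union Mortgage
Overall: MetroCredit 55/94 = 58.5%, Union Mortgage 25/62 = 40.3% → MetroCredit
Union Mortgage wins each loan-to-value group but MetroCredit wins overall — the comparison reverses. Union Mortgage's loans skew toward LTV 70–85%, which has a lower base rate.

Yes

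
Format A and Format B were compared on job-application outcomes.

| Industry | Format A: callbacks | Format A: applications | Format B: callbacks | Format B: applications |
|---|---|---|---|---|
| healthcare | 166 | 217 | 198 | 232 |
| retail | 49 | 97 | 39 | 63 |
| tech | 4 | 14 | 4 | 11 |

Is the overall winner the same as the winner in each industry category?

Yes

Healthcare: Format A 166/217 = 76.5%, Format B 198/232 = 85.3% → Format B
Retail: Format A 49/97 = 50.5%, Format B 39/63 = 61.9% → Format B
Tech: Format A 4/14 = 28.6%, Format B 4/11 = 36.4% → Format B
Overall: Format A 219/328 = 66.8%, Format B 241/306 = 78.8% → Format B
Format B wins overall and in every industry group — no reversal.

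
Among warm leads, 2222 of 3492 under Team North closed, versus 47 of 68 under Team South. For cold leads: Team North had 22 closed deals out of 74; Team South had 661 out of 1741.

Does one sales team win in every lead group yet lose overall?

Warm: Team North 2222/3492 = 63.6%, Team South 47/68 = 69.1% → Team South
Cold: Team North 22/74 = 29.7%, Team South 661/1741 = 38.0% → Team South
Overall: Team North 2244/3566 = 62.9%, Team South 708/1809 = 39.1% → Team North
Team South wins each lead group but Team North wins overall — the comparison reverses. Team South's leads skew toward cold, which has a lower base rate.

Yes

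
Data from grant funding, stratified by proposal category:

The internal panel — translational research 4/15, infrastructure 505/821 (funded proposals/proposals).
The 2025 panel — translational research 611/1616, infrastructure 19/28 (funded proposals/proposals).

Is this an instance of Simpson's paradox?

Translational research: the internal panel 4/15 = 26.7%, the 2025 panel 611/1616 = 37.8% → the 2025 panel
Infrastructure: the internal panel 505/821 = 61.5%, the 2025 panel 19/28 = 67.9% → the 2025 panel
Overall: the internal panel 509/836 = 60.9%, the 2025 panel 630/1644 = 38.3% → the internal panel
The 2025 panel wins each proposal group but the internal panel wins overall — the comparison reverses. The 2025 panel's proposals skew toward translational research, which has a lower base rate.

Yes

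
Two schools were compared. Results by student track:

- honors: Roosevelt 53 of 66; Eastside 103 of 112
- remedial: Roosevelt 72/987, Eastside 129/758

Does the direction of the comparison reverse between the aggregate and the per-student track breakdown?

No

Honors: Roosevelt 53/66 = 80.3%, Eastside 103/112 = 92.0% → Eastside
Remedial: Roosevelt 72/987 = 7.3%, Eastside 129/758 = 17.0% → Eastside
Overall: Roosevelt 125/1053 = 11.9%, Eastside 232/870 = 26.7% → Eastside
Eastside wins overall and in every student group — no reversal.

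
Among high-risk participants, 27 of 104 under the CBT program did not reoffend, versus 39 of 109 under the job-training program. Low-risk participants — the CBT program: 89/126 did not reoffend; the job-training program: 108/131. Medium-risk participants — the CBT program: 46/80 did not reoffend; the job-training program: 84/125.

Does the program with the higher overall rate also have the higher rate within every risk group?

Yes

High-risk: the CBT program 27/104 = 26.0%, the job-training program 39/109 = 35.8% → the job-training program
Low-risk: the CBT program 89/126 = 70.6%, the job-training program 108/131 = 82.4% → the job-training program
Medium-risk: the CBT program 46/80 = 57.5%, the job-training program 84/125 = 67.2% → the job-training program
Overall: the CBT program 162/310 = 52.3%, the job-training program 231/365 = 63.3% → the job-training program
The job-training program wins overall and in every risk group — no reversal.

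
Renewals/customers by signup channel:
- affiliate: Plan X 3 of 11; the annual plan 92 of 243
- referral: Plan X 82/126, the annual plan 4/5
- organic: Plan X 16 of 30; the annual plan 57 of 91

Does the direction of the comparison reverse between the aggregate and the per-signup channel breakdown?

Affiliate: Plan X 3/11 = 27.3%, the annual plan 92/243 = 37.9% → the annual plan
Referral: Plan X 82/126 = 65.1%, the annual plan 4/5 = 80.0% → the annual plan
Organic: Plan X 16/30 = 53.3%, the annual plan 57/91 = 62.6% → the annual plan
Overall: Plan X 101/167 = 60.5%, the annual plan 153/339 = 45.1% → Plan X
The annual plan wins each signup group but Plan X wins overall — the comparison reverses. The annual plan's customers skew toward affiliate, which has a lower base rate.

Yes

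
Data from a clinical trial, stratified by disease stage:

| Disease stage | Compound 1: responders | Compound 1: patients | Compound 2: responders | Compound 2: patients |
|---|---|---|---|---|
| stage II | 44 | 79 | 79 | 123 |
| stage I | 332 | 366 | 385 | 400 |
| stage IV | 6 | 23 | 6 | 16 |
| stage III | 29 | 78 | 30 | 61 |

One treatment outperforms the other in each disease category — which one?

Stage II: Compound 1 44/79 = 55.7%, Compound 2 79/123 = 64.2% → Compound 2
Stage I: Compound 1 332/366 = 90.7%, Compound 2 385/400 = 96.2% → Compound 2
Stage IV: Compound 1 6/23 = 26.1%, Compound 2 6/16 = 37.5% → Compound 2
Stage III: Compound 1 29/78 = 37.2%, Compound 2 30/61 = 49.2% → Compound 2
Compound 2 has the higher rate in all 4 groups.

Compound 2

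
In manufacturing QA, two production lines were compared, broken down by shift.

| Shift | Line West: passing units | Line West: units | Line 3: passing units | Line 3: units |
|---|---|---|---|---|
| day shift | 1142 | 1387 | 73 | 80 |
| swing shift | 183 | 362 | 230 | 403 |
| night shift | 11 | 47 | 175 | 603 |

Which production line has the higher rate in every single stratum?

Line 3

Day shift: Line West 1142/1387 = 82.3%, Line 3 73/80 = 91.2% → Line 3
Swing shift: Line West 183/362 = 50.6%, Line 3 230/403 = 57.1% → Line 3
Night shift: Line West 11/47 = 23.4%, Line 3 175/603 = 29.0% → Line 3
Line 3 has the higher rate in all 3 groups.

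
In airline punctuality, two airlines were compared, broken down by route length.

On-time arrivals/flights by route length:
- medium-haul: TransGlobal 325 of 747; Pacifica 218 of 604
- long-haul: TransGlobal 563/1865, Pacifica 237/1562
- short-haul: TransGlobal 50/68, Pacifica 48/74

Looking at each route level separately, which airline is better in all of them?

Medium-haul: TransGlobal 325/747 = 43.5%, Pacifica 218/604 = 36.1% → TransGlobal
Long-haul: TransGlobal 563/1865 = 30.2%, Pacifica 237/1562 = 15.2% → TransGlobal
Short-haul: TransGlobal 50/68 = 73.5%, Pacifica 48/74 = 64.9% → TransGlobal
TransGlobal has the higher rate in all 3 groups.

TransGlobal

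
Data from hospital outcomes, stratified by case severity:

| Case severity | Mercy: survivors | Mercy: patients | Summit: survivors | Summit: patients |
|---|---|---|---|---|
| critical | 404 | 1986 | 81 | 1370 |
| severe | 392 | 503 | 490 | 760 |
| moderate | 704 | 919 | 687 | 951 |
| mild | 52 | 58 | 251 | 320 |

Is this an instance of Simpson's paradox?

Critical: Mercy 404/1986 = 20.3%, Summit 81/1370 = 5.9% → Mercy
Severe: Mercy 392/503 = 77.9%, Summit 490/760 = 64.5% → Mercy
Moderate: Mercy 704/919 = 76.6%, Summit 687/951 = 72.2% → Mercy
Mild: Mercy 52/58 = 89.7%, Summit 251/320 = 78.4% → Mercy
Overall: Mercy 1552/3466 = 44.8%, Summit 1509/3401 = 44.4% → Mercy
Mercy wins overall and in every case group — no reversal.

No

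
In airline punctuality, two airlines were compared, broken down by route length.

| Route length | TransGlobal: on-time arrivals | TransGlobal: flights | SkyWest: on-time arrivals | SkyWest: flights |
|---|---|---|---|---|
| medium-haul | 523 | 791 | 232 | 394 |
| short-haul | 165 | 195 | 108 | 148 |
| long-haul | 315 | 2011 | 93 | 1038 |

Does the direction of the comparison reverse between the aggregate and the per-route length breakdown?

Medium-haul: TransGlobal 523/791 = 66.1%, SkyWest 232/394 = 58.9% → TransGlobal
Short-haul: TransGlobal 165/195 = 84.6%, SkyWest 108/148 = 73.0% → TransGlobal
Long-haul: TransGlobal 315/2011 = 15.7%, SkyWest 93/1038 = 9.0% → TransGlobal
Overall: TransGlobal 1003/2997 = 33.5%, SkyWest 433/1580 = 27.4% → TransGlobal
TransGlobal wins overall and in every route group — no reversal.

No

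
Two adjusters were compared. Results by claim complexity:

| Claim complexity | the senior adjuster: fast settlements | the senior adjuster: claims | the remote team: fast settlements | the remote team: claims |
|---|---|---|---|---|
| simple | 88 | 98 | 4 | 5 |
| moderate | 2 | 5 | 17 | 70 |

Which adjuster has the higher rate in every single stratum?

Simple: the senior adjuster 88/98 = 89.8%, the remote team 4/5 = 80.0% → the senior adjuster
Moderate: the senior adjuster 2/5 = 40.0%, the remote team 17/70 = 24.3% → the senior adjuster
The senior adjuster has the higher rate in both groups.

the senior adjuster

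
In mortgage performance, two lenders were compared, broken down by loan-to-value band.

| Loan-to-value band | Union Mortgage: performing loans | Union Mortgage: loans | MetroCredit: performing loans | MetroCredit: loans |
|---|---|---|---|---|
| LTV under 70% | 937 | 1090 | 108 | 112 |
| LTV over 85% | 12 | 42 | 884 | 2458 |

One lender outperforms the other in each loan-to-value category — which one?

LTV under 70%: Union Mortgage 937/1090 = 86.0%, MetroCredit 108/112 = 96.4% → MetroCredit
LTV over 85%: Union Mortgage 12/42 = 28.6%, MetroCredit 884/2458 = 36.0% → MetroCredit
MetroCredit has the higher rate in both groups.

MetroCredit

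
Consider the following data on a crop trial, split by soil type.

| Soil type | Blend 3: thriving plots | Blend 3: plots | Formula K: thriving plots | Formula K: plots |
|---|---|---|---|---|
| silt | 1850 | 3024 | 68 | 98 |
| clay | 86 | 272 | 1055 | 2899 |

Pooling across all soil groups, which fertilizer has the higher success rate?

Silt: Blend 3 1850/3024 = 61.2%, Formula K 68/98 = 69.4% → Formula K
Clay: Blend 3 86/272 = 31.6%, Formula K 1055/2899 = 36.4% → Formula K
Overall: Blend 3 1936/3296 = 58.7%, Formula K 1123/2997 = 37.5% → Blend 3
(Formula K wins every soil group but Blend 3 wins overall — Formula K's plots skew toward the low-rate clay group.)

Blend 3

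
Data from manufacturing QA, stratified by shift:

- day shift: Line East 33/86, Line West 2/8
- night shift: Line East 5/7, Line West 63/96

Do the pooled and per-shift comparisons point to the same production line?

Day shift: Line East 33/86 = 38.4%, Line West 2/8 = 25.0% → Line East
Night shift: Line East 5/7 = 71.4%, Line West 63/96 = 65.6% → Line East
Overall: Line East 38/93 = 40.9%, Line West 65/104 = 62.5% → Line West
Line East wins each shift group but Line West wins overall — the comparison reverses. Line East's units skew toward day shift, which has a lower base rate.

No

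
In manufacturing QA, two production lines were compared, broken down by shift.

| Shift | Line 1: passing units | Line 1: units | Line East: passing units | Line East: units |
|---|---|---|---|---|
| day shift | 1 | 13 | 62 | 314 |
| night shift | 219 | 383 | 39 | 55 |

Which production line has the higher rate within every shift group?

Day shift: Line 1 1/13 = 7.7%, Line East 62/314 = 19.7% → Line East
Night shift: Line 1 219/383 = 57.2%, Line East 39/55 = 70.9% → Line East
Line East has the higher rate in both groups.

Line East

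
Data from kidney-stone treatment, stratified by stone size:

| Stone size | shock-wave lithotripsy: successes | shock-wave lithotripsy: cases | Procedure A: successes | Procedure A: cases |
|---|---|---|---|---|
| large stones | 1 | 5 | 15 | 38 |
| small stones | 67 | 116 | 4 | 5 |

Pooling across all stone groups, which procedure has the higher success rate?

shock-wave lithotripsy

Large stones: shock-wave lithotripsy 1/5 = 20.0%, Procedure A 15/38 = 39.5% → Procedure A
Small stones: shock-wave lithotripsy 67/116 = 57.8%, Procedure A 4/5 = 80.0% → Procedure A
Overall: shock-wave lithotripsy 68/121 = 56.2%, Procedure A 19/43 = 44.2% → shock-wave lithotripsy
(Procedure A wins every stone group but shock-wave lithotripsy wins overall — Procedure A's cases skew toward the low-rate large stones group.)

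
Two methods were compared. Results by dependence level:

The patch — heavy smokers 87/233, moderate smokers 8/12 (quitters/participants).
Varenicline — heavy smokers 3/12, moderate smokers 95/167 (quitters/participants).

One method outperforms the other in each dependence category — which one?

Heavy smokers: the patch 87/233 = 37.3%, varenicline 3/12 = 25.0% → the patch
Moderate smokers: the patch 8/12 = 66.7%, varenicline 95/167 = 56.9% → the patch
The patch has the higher rate in both groups.

the patch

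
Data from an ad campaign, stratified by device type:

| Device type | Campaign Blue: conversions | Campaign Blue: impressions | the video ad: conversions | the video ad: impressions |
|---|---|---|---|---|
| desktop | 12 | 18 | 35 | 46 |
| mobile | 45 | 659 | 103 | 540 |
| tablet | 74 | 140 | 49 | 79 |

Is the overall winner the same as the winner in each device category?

Yes

Desktop: Campaign Blue 12/18 = 66.7%, the video ad 35/46 = 76.1% → the video ad
Mobile: Campaign Blue 45/659 = 6.8%, the video ad 103/540 = 19.1% → the video ad
Tablet: Campaign Blue 74/140 = 52.9%, the video ad 49/79 = 62.0% → the video ad
Overall: Campaign Blue 131/817 = 16.0%, the video ad 187/665 = 28.1% → the video ad
The video ad wins overall and in every device group — no reversal.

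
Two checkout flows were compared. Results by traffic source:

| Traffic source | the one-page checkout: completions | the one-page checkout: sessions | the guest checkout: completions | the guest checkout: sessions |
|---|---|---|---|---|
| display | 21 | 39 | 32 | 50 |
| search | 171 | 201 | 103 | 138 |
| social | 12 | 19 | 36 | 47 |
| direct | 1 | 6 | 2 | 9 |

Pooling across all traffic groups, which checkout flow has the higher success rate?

Display: the one-page checkout 21/39 = 53.8%, the guest checkout 32/50 = 64.0% → the guest checkout
Search: the one-page checkout 171/201 = 85.1%, the guest checkout 103/138 = 74.6% → the one-page checkout
Social: the one-page checkout 12/19 = 63.2%, the guest checkout 36/47 = 76.6% → the guest checkout
Direct: the one-page checkout 1/6 = 16.7%, the guest checkout 2/9 = 22.2% → the guest checkout
Overall: the one-page checkout 205/265 = 77.4%, the guest checkout 173/244 = 70.9% → the one-page checkout
(Neither sweeps every traffic group, but the one-page checkout has the higher pooled rate.)

the one-page checkout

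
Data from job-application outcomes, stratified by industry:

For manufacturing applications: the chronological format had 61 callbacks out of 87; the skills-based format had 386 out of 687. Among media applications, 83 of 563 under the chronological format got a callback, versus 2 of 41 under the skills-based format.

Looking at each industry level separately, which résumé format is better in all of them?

Manufacturing: the chronological format 61/87 = 70.1%, the skills-based format 386/687 = 56.2% → the chronological format
Media: the chronological format 83/563 = 14.7%, the skills-based format 2/41 = 4.9% → the chronological format
The chronological format has the higher rate in both groups.

the chronological format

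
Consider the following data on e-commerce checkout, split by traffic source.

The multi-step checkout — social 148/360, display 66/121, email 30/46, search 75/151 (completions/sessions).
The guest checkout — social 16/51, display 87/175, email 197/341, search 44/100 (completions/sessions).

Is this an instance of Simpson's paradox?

Yes

Social: the multi-step checkout 148/360 = 41.1%, the guest checkout 16/51 = 31.4% → the multi-step checkout
Display: the multi-step checkout 66/121 = 54.5%, the guest checkout 87/175 = 49.7% → the multi-step checkout
Email: the multi-step checkout 30/46 = 65.2%, the guest checkout 197/341 = 57.8% → the multi-step checkout
Search: the multi-step checkout 75/151 = 49.7%, the guest checkout 44/100 = 44.0% → the multi-step checkout
Overall: the multi-step checkout 319/678 = 47.1%, the guest checkout 344/667 = 51.6% → the guest checkout
The multi-step checkout wins each traffic group but the guest checkout wins overall — the comparison reverses. The multi-step checkout's sessions skew toward social, which has a lower base rate.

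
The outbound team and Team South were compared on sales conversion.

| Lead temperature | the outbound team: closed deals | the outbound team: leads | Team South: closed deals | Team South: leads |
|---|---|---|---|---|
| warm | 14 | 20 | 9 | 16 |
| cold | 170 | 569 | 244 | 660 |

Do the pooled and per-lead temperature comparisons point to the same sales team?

Warm: the outbound team 14/20 = 70.0%, Team South 9/16 = 56.2% → the outbound team
Cold: the outbound team 170/569 = 29.9%, Team South 244/660 = 37.0% → Team South
Overall: the outbound team 184/589 = 31.2%, Team South 253/676 = 37.4% → Team South
Neither sweeps: the outbound team wins 1 of 2 groups, Team South wins 1. Team South wins overall but not every group — no Simpson reversal.

No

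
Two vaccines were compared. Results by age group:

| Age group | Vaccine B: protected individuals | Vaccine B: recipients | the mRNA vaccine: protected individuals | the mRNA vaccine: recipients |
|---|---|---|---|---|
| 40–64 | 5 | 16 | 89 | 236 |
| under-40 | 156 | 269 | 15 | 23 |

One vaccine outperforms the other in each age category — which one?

40–64: Vaccine B 5/16 = 31.2%, the mRNA vaccine 89/236 = 37.7% → the mRNA vaccine
Under-40: Vaccine B 156/269 = 58.0%, the mRNA vaccine 15/23 = 65.2% → the mRNA vaccine
The mRNA vaccine has the higher rate in both groups.

the mRNA vaccine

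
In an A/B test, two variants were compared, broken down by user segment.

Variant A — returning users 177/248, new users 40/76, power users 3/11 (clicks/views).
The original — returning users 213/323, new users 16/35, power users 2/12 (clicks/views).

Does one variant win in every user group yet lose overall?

No

Returning users: Variant A 177/248 = 71.4%, the original 213/323 = 65.9% → Variant A
New users: Variant A 40/76 = 52.6%, the original 16/35 = 45.7% → Variant A
Power users: Variant A 3/11 = 27.3%, the original 2/12 = 16.7% → Variant A
Overall: Variant A 220/335 = 65.7%, the original 231/370 = 62.4% → Variant A
Variant A wins overall and in every user group — no reversal.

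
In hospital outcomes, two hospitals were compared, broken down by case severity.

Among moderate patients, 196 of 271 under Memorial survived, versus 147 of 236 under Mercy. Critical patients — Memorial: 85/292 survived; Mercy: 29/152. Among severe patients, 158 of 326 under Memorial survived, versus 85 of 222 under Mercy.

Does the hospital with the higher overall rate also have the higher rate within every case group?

Yes

Moderate: Memorial 196/271 = 72.3%, Mercy 147/236 = 62.3% → Memorial
Critical: Memorial 85/292 = 29.1%, Mercy 29/152 = 19.1% → Memorial
Severe: Memorial 158/326 = 48.5%, Mercy 85/222 = 38.3% → Memorial
Overall: Memorial 439/889 = 49.4%, Mercy 261/610 = 42.8% → Memorial
Memorial wins overall and in every case group — no reversal.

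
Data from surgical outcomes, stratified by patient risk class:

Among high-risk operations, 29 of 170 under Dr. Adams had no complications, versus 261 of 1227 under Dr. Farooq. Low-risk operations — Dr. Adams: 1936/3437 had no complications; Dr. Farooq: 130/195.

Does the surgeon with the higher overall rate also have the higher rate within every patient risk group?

High-risk: Dr. Adams 29/170 = 17.1%, Dr. Farooq 261/1227 = 21.3% → Dr. Farooq
Low-risk: Dr. Adams 1936/3437 = 56.3%, Dr. Farooq 130/195 = 66.7% → Dr. Farooq
Overall: Dr. Adams 1965/3607 = 54.5%, Dr. Farooq 391/1422 = 27.5% → Dr. Adams
Dr. Farooq wins each patient risk group but Dr. Adams wins overall — the comparison reverses. Dr. Farooq's operations skew toward high-risk, which has a lower base rate.

No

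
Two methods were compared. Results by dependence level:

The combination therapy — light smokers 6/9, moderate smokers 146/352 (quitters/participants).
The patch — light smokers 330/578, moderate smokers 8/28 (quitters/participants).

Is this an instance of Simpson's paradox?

Light smokers: the combination therapy 6/9 = 66.7%, the patch 330/578 = 57.1% → the combination therapy
Moderate smokers: the combination therapy 146/352 = 41.5%, the patch 8/28 = 28.6% → the combination therapy
Overall: the combination therapy 152/361 = 42.1%, the patch 338/606 = 55.8% → the patch
The combination therapy wins each dependence group but the patch wins overall — the comparison reverses. The combination therapy's participants skew toward moderate smokers, which has a lower base rate.

Yes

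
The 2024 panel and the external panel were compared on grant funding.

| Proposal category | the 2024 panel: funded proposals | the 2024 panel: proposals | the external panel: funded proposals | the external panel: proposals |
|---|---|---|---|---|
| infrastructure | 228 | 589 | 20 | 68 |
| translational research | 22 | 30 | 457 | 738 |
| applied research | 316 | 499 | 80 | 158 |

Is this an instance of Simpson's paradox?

Infrastructure: the 2024 panel 228/589 = 38.7%, the external panel 20/68 = 29.4% → the 2024 panel
Translational research: the 2024 panel 22/30 = 73.3%, the external panel 457/738 = 61.9% → the 2024 panel
Applied research: the 2024 panel 316/499 = 63.3%, the external panel 80/158 = 50.6% → the 2024 panel
Overall: the 2024 panel 566/1118 = 50.6%, the external panel 557/964 = 57.8% → the external panel
The 2024 panel wins each proposal group but the external panel wins overall — the comparison reverses. The 2024 panel's proposals skew toward infrastructure, which has a lower base rate.

Yes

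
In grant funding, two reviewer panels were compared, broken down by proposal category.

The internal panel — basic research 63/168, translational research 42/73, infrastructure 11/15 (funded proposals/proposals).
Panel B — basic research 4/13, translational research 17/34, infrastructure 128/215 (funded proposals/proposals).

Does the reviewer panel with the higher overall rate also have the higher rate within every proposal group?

No

Basic research: the internal panel 63/168 = 37.5%, Panel B 4/13 = 30.8% → the internal panel
Translational research: the internal panel 42/73 = 57.5%, Panel B 17/34 = 50.0% → the internal panel
Infrastructure: the internal panel 11/15 = 73.3%, Panel B 128/215 = 59.5% → the internal panel
Overall: the internal panel 116/256 = 45.3%, Panel B 149/262 = 56.9% → Panel B
The internal panel wins each proposal group but Panel B wins overall — the comparison reverses. The internal panel's proposals skew toward basic research, which has a lower base rate.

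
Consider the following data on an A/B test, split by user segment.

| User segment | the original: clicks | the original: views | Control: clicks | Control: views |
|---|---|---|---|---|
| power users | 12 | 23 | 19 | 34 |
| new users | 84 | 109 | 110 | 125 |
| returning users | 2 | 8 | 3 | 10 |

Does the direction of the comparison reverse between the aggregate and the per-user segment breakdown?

Power users: the original 12/23 = 52.2%, Control 19/34 = 55.9% → Control
New users: the original 84/109 = 77.1%, Control 110/125 = 88.0% → Control
Returning users: the original 2/8 = 25.0%, Control 3/10 = 30.0% → Control
Overall: the original 98/140 = 70.0%, Control 132/169 = 78.1% → Control
Control wins overall and in every user group — no reversal.

No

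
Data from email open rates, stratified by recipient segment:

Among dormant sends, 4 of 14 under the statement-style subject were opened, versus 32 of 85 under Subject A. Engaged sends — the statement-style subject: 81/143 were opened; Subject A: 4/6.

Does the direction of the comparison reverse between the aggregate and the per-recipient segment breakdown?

Yes

Dormant: the statement-style subject 4/14 = 28.6%, Subject A 32/85 = 37.6% → Subject A
Engaged: the statement-style subject 81/143 = 56.6%, Subject A 4/6 = 66.7% → Subject A
Overall: the statement-style subject 85/157 = 54.1%, Subject A 36/91 = 39.6% → the statement-style subject
Subject A wins each recipient group but the statement-style subject wins overall — the comparison reverses. Subject A's sends skew toward dormant, which has a lower base rate.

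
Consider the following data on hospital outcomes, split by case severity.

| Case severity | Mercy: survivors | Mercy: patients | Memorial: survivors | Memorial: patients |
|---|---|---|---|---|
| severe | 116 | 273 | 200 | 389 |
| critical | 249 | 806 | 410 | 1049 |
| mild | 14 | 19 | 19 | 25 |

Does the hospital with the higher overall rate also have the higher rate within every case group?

Severe: Mercy 116/273 = 42.5%, Memorial 200/389 = 51.4% → Memorial
Critical: Mercy 249/806 = 30.9%, Memorial 410/1049 = 39.1% → Memorial
Mild: Mercy 14/19 = 73.7%, Memorial 19/25 = 76.0% → Memorial
Overall: Mercy 379/1098 = 34.5%, Memorial 629/1463 = 43.0% → Memorial
Memorial wins overall and in every case group — no reversal.

Yes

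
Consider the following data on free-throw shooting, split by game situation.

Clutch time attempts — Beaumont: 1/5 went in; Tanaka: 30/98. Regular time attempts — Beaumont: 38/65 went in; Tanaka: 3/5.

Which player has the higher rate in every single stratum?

Tanaka

Clutch time: Beaumont 1/5 = 20.0%, Tanaka 30/98 = 30.6% → Tanaka
Regular time: Beaumont 38/65 = 58.5%, Tanaka 3/5 = 60.0% → Tanaka
Tanaka has the higher rate in both groups.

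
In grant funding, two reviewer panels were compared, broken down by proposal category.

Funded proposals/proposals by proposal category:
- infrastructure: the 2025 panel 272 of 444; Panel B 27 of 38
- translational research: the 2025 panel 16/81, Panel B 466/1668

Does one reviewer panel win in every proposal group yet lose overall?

Yes

Infrastructure: the 2025 panel 272/444 = 61.3%, Panel B 27/38 = 71.1% → Panel B
Translational research: the 2025 panel 16/81 = 19.8%, Panel B 466/1668 = 27.9% → Panel B
Overall: the 2025 panel 288/525 = 54.9%, Panel B 493/1706 = 28.9% → the 2025 panel
Panel B wins each proposal group but the 2025 panel wins overall — the comparison reverses. Panel B's proposals skew toward translational research, which has a lower base rate.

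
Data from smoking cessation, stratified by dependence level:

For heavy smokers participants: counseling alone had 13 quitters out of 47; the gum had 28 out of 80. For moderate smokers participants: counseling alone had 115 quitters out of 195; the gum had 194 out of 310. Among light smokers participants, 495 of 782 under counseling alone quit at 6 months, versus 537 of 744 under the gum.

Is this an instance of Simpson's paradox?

No

Heavy smokers: counseling alone 13/47 = 27.7%, the gum 28/80 = 35.0% → the gum
Moderate smokers: counseling alone 115/195 = 59.0%, the gum 194/310 = 62.6% → the gum
Light smokers: counseling alone 495/782 = 63.3%, the gum 537/744 = 72.2% → the gum
Overall: counseling alone 623/1024 = 60.8%, the gum 759/1134 = 66.9% → the gum
The gum wins overall and in every dependence group — no reversal.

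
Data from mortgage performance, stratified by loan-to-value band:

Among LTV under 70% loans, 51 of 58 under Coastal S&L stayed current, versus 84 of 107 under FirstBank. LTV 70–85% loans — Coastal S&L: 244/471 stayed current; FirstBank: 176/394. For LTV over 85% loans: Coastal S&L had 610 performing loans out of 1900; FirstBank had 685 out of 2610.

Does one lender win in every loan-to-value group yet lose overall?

No

LTV under 70%: Coastal S&L 51/58 = 87.9%, FirstBank 84/107 = 78.5% → Coastal S&L
LTV 70–85%: Coastal S&L 244/471 = 51.8%, FirstBank 176/394 = 44.7% → Coastal S&L
LTV over 85%: Coastal S&L 610/1900 = 32.1%, FirstBank 685/2610 = 26.2% → Coastal S&L
Overall: Coastal S&L 905/2429 = 37.3%, FirstBank 945/3111 = 30.4% → Coastal S&L
Coastal S&L wins overall and in every loan-to-value group — no reversal.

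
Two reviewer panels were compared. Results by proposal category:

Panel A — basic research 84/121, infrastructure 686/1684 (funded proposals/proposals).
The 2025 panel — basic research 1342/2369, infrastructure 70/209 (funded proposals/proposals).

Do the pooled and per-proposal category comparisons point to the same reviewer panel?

No

Basic research: Panel A 84/121 = 69.4%, the 2025 panel 1342/2369 = 56.6% → Panel A
Infrastructure: Panel A 686/1684 = 40.7%, the 2025 panel 70/209 = 33.5% → Panel A
Overall: Panel A 770/1805 = 42.7%, the 2025 panel 1412/2578 = 54.8% → the 2025 panel
Panel A wins each proposal group but the 2025 panel wins overall — the comparison reverses. Panel A's proposals skew toward infrastructure, which has a lower base rate.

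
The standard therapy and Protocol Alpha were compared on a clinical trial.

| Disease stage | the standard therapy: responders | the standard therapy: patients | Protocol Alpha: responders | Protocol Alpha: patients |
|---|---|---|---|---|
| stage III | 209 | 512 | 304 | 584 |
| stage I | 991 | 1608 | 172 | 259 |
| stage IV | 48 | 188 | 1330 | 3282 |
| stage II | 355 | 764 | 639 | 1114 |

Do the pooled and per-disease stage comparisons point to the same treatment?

Stage III: the standard therapy 209/512 = 40.8%, Protocol Alpha 304/584 = 52.1% → Protocol Alpha
Stage I: the standard therapy 991/1608 = 61.6%, Protocol Alpha 172/259 = 66.4% → Protocol Alpha
Stage IV: the standard therapy 48/188 = 25.5%, Protocol Alpha 1330/3282 = 40.5% → Protocol Alpha
Stage II: the standard therapy 355/764 = 46.5%, Protocol Alpha 639/1114 = 57.4% → Protocol Alpha
Overall: the standard therapy 1603/3072 = 52.2%, Protocol Alpha 2445/5239 = 46.7% → the standard therapy
Protocol Alpha wins each disease group but the standard therapy wins overall — the comparison reverses. Protocol Alpha's patients skew toward stage IV, which has a lower base rate.

No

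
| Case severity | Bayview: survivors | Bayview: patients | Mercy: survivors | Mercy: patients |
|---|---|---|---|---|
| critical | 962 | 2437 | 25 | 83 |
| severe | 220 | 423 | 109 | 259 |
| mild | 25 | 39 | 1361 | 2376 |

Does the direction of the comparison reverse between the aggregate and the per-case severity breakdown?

Critical: Bayview 962/2437 = 39.5%, Mercy 25/83 = 30.1% → Bayview
Severe: Bayview 220/423 = 52.0%, Mercy 109/259 = 42.1% → Bayview
Mild: Bayview 25/39 = 64.1%, Mercy 1361/2376 = 57.3% → Bayview
Overall: Bayview 1207/2899 = 41.6%, Mercy 1495/2718 = 55.0% → Mercy
Bayview wins each case group but Mercy wins overall — the comparison reverses. Bayview's patients skew toward critical, which has a lower base rate.

Yes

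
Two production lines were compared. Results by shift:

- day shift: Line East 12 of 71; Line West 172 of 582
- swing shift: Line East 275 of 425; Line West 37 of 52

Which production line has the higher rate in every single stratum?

Day shift: Line East 12/71 = 16.9%, Line West 172/582 = 29.6% → Line West
Swing shift: Line East 275/425 = 64.7%, Line West 37/52 = 71.2% → Line West
Line West has the higher rate in both groups.

Line West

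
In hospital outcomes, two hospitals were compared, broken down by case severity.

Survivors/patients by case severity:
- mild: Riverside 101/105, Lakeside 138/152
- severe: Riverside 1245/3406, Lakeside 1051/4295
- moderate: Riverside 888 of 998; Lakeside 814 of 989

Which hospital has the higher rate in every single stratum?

Riverside

Mild: Riverside 101/105 = 96.2%, Lakeside 138/152 = 90.8% → Riverside
Severe: Riverside 1245/3406 = 36.6%, Lakeside 1051/4295 = 24.5% → Riverside
Moderate: Riverside 888/998 = 89.0%, Lakeside 814/989 = 82.3% → Riverside
Riverside has the higher rate in all 3 groups.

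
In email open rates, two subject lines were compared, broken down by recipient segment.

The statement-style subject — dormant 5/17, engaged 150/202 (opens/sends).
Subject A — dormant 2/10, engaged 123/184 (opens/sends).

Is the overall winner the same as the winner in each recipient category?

Yes

Dormant: the statement-style subject 5/17 = 29.4%, Subject A 2/10 = 20.0% → the statement-style subject
Engaged: the statement-style subject 150/202 = 74.3%, Subject A 123/184 = 66.8% → the statement-style subject
Overall: the statement-style subject 155/219 = 70.8%, Subject A 125/194 = 64.4% → the statement-style subject
The statement-style subject wins overall and in every recipient group — no reversal.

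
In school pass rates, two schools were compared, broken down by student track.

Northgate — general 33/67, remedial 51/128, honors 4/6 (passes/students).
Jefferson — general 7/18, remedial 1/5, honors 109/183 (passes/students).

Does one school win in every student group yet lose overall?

General: Northgate 33/67 = 49.3%, Jefferson 7/18 = 38.9% → Northgate
Remedial: Northgate 51/128 = 39.8%, Jefferson 1/5 = 20.0% → Northgate
Honors: Northgate 4/6 = 66.7%, Jefferson 109/183 = 59.6% → Northgate
Overall: Northgate 88/201 = 43.8%, Jefferson 117/206 = 56.8% → Jefferson
Northgate wins each student group but Jefferson wins overall — the comparison reverses. Northgate's students skew toward remedial, which has a lower base rate.

Yes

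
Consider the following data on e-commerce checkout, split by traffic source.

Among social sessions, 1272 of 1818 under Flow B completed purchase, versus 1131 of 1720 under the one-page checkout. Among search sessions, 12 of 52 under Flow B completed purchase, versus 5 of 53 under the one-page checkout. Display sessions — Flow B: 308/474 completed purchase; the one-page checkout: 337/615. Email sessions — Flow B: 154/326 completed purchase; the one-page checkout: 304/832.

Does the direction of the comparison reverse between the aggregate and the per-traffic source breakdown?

No

Social: Flow B 1272/1818 = 70.0%, the one-page checkout 1131/1720 = 65.8% → Flow B
Search: Flow B 12/52 = 23.1%, the one-page checkout 5/53 = 9.4% → Flow B
Display: Flow B 308/474 = 65.0%, the one-page checkout 337/615 = 54.8% → Flow B
Email: Flow B 154/326 = 47.2%, the one-page checkout 304/832 = 36.5% → Flow B
Overall: Flow B 1746/2670 = 65.4%, the one-page checkout 1777/3220 = 55.2% → Flow B
Flow B wins overall and in every traffic group — no reversal.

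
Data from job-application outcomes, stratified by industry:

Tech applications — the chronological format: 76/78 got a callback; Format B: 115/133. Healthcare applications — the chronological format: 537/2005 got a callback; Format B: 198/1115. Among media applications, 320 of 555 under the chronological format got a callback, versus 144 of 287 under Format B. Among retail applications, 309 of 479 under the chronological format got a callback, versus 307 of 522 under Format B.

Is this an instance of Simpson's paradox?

Tech: the chronological format 76/78 = 97.4%, Format B 115/133 = 86.5% → the chronological format
Healthcare: the chronological format 537/2005 = 26.8%, Format B 198/1115 = 17.8% → the chronological format
Media: the chronological format 320/555 = 57.7%, Format B 144/287 = 50.2% → the chronological format
Retail: the chronological format 309/479 = 64.5%, Format B 307/522 = 58.8% → the chronological format
Overall: the chronological format 1242/3117 = 39.8%, Format B 764/2057 = 37.1% → the chronological format
The chronological format wins overall and in every industry group — no reversal.

No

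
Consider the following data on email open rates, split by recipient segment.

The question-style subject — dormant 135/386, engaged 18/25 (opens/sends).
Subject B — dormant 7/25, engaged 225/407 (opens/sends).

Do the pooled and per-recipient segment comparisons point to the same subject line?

Dormant: the question-style subject 135/386 = 35.0%, Subject B 7/25 = 28.0% → the question-style subject
Engaged: the question-style subject 18/25 = 72.0%, Subject B 225/407 = 55.3% → the question-style subject
Overall: the question-style subject 153/411 = 37.2%, Subject B 232/432 = 53.7% → Subject B
The question-style subject wins each recipient group but Subject B wins overall — the comparison reverses. The question-style subject's sends skew toward dormant, which has a lower base rate.

No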